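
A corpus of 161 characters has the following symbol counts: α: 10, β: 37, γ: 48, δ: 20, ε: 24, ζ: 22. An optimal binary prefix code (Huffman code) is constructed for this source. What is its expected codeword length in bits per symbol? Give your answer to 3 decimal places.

Probabilities are the counts divided by 161.
Repeatedly combine the two least-probable nodes; the expected code length is the sum of the merged weights.
merge 10/161 + 20/161 → 30/161
merge 22/161 + 24/161 → 2/7
merge 30/161 + 37/161 → 67/161
merge 2/7 + 48/161 → 94/161
merge 67/161 + 94/161 → 1
L = 30/161 + 2/7 + 67/161 + 94/161 + 1 = 398/161 ≈ 2.472 bits/symbol.

2.472 bits/symbol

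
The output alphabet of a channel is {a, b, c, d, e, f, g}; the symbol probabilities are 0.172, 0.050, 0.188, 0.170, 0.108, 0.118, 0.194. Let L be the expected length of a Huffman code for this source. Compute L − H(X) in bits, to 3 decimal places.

0.066 bits

Entropy H = −Σ p log₂ p ≈ 2.7104 bits.
Huffman merges: 1/20+27/250→79/500; 59/500+79/500→69/250; 17/100+43/250→171/500; 47/250+97/500→191/500; 69/250+171/500→309/500; 191/500+309/500→1. L = 347/125 ≈ 2.7760.
L − H = 2.7760 − 2.7104 = 0.066 bits.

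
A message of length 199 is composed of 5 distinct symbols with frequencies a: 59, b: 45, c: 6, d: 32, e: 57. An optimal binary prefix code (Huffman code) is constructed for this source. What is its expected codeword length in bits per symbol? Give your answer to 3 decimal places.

2.191 bits/symbol

Probabilities are the counts divided by 199.
Repeatedly combine the two least-probable nodes; the expected code length is the sum of the merged weights.
merge 6/199 + 32/199 → 38/199
merge 38/199 + 45/199 → 83/199
merge 57/199 + 59/199 → 116/199
merge 83/199 + 116/199 → 1
L = 38/199 + 83/199 + 116/199 + 1 = 436/199 ≈ 2.191 bits/symbol.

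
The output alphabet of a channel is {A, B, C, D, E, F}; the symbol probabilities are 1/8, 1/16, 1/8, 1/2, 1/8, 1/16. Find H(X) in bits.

Each probability is a power of 1/2, so log₂(1/p) is an integer.
H = Σ p·log₂(1/p) = 1/8·3 + 1/16·4 + 1/8·3 + 1/2·1 + 1/8·3 + 1/16·4 = 2.125 bits.

2.125 bits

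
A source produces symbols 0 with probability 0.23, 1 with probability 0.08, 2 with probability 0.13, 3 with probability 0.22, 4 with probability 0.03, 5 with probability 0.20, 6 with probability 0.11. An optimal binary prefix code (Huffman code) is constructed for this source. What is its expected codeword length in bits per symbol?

Repeatedly combine the two least-probable nodes; the expected code length is the sum of the merged weights.
merge 3/100 + 2/25 → 11/100
merge 11/100 + 11/100 → 11/50
merge 13/100 + 1/5 → 33/100
merge 11/50 + 11/50 → 11/25
merge 23/100 + 33/100 → 14/25
merge 11/25 + 14/25 → 1
L = 11/100 + 11/50 + 33/100 + 11/25 + 14/25 + 1 = 133/50 = 2.66 bits/symbol.

2.66 bits/symbol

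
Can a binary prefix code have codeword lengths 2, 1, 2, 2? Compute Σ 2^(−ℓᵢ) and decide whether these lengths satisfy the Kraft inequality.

1.25; no

With common denominator 2^2 = 4: Σ 2^(−ℓᵢ) = 1/4 + 2/4 + 1/4 + 1/4 = 5/4 = 1.25.
Kraft's inequality requires Σ ≤ 1; here Σ = 1.25 > 1, so no such prefix code exists.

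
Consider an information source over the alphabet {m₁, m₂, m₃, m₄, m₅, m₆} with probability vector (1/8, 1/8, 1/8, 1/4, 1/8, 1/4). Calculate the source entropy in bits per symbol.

Each probability is a power of 1/2, so log₂(1/p) is an integer.
H = Σ p·log₂(1/p) = 1/8·3 + 1/8·3 + 1/8·3 + 1/4·2 + 1/8·3 + 1/4·2 = 2.5 bits.

2.5 bits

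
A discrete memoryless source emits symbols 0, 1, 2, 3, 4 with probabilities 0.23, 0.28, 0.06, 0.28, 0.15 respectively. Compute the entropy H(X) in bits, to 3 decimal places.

2.170 bits

H = −Σ pᵢ log₂ pᵢ.
−0.23·log₂(0.23) = 0.4877
−0.28·log₂(0.28) = 0.5142
−0.06·log₂(0.06) = 0.2435
−0.28·log₂(0.28) = 0.5142
−0.15·log₂(0.15) = 0.4105
Sum ≈ 2.1702 → 2.170 bits.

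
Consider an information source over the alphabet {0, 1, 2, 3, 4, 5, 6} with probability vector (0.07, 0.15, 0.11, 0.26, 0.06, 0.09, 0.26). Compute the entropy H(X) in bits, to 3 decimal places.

2.596 bits

H = −Σ pᵢ log₂ pᵢ.
−0.07·log₂(0.07) = 0.2686
−0.15·log₂(0.15) = 0.4105
−0.11·log₂(0.11) = 0.3503
−0.26·log₂(0.26) = 0.5053
−0.06·log₂(0.06) = 0.2435
−0.09·log₂(0.09) = 0.3127
−0.26·log₂(0.26) = 0.5053
Sum ≈ 2.5962 → 2.596 bits.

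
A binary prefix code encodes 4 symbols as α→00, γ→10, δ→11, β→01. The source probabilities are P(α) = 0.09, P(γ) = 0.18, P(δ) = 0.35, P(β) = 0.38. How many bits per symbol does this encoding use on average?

2 bits/symbol

L̄ = Σ pᵢ·ℓᵢ = 0.09·2 + 0.18·2 + 0.35·2 + 0.38·2 = 2 bits/symbol.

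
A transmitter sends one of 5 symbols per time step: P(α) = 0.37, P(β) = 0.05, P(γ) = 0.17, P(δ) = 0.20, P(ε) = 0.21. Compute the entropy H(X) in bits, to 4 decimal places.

2.1186 bits

H = −Σ pᵢ log₂ pᵢ.
−0.37·log₂(0.37) = 0.5307
−0.05·log₂(0.05) = 0.2161
−0.17·log₂(0.17) = 0.4346
−0.20·log₂(0.20) = 0.4644
−0.21·log₂(0.21) = 0.4728
Sum ≈ 2.1186 → 2.1186 bits.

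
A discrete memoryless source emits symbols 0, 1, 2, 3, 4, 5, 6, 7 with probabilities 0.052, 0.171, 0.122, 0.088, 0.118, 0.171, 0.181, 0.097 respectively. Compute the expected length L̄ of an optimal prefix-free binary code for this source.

2.959 bits/symbol

Repeatedly combine the two least-probable nodes; the expected code length is the sum of the merged weights.
merge 13/250 + 11/125 → 7/50
merge 97/1000 + 59/500 → 43/200
merge 61/500 + 7/50 → 131/500
merge 171/1000 + 171/1000 → 171/500
merge 181/1000 + 43/200 → 99/250
merge 131/500 + 171/500 → 151/250
merge 99/250 + 151/250 → 1
L = 7/50 + 43/200 + 131/500 + 171/500 + 99/250 + 151/250 + 1 = 2959/1000 = 2.959 bits/symbol.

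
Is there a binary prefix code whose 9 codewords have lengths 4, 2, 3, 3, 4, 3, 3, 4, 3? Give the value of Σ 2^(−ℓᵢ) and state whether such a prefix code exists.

With common denominator 2^4 = 16: Σ 2^(−ℓᵢ) = 1/16 + 4/16 + 2/16 + 2/16 + 1/16 + 2/16 + 2/16 + 1/16 + 2/16 = 17/16 = 1.0625.
Kraft's inequality requires Σ ≤ 1; here Σ = 1.0625 > 1, so no such prefix code exists.

1.0625; no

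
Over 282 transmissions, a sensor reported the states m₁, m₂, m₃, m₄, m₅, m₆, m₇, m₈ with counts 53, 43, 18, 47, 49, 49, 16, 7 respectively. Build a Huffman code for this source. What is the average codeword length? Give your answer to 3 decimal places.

2.865 bits/symbol

Probabilities are the counts divided by 282.
Repeatedly combine the two least-probable nodes; the expected code length is the sum of the merged weights.
merge 7/282 + 8/141 → 23/282
merge 3/47 + 23/282 → 41/282
merge 41/282 + 43/282 → 14/47
merge 1/6 + 49/282 → 16/47
merge 49/282 + 53/282 → 17/47
merge 14/47 + 16/47 → 30/47
merge 17/47 + 30/47 → 1
L = 23/282 + 41/282 + 14/47 + 16/47 + 17/47 + 30/47 + 1 = 404/141 ≈ 2.865 bits/symbol.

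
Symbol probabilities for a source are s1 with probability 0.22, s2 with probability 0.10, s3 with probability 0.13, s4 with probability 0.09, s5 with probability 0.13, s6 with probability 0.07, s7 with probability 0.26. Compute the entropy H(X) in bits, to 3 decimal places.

2.665 bits

H = −Σ pᵢ log₂ pᵢ.
−0.22·log₂(0.22) = 0.4806
−0.10·log₂(0.10) = 0.3322
−0.13·log₂(0.13) = 0.3826
−0.09·log₂(0.09) = 0.3127
−0.13·log₂(0.13) = 0.3826
−0.07·log₂(0.07) = 0.2686
−0.26·log₂(0.26) = 0.5053
Sum ≈ 2.6646 → 2.665 bits.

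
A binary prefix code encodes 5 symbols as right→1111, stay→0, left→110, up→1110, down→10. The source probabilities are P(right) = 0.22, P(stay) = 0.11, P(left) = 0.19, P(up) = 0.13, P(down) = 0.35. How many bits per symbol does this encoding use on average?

2.78 bits/symbol

L̄ = Σ pᵢ·ℓᵢ = 0.22·4 + 0.11·1 + 0.19·3 + 0.13·4 + 0.35·2 = 2.78 bits/symbol.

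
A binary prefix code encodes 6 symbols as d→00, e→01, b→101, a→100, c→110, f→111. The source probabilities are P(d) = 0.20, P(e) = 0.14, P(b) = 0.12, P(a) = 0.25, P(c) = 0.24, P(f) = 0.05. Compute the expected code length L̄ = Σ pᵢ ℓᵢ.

L̄ = Σ pᵢ·ℓᵢ = 0.20·2 + 0.14·2 + 0.12·3 + 0.25·3 + 0.24·3 + 0.05·3 = 2.66 bits/symbol.

2.66 bits/symbol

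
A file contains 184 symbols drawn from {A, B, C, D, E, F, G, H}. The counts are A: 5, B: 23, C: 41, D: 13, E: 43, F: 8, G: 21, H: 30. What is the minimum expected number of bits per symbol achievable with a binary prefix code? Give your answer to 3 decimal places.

2.755 bits/symbol

Probabilities are the counts divided by 184.
Repeatedly combine the two least-probable nodes; the expected code length is the sum of the merged weights.
merge 5/184 + 1/23 → 13/184
merge 13/184 + 13/184 → 13/92
merge 21/184 + 1/8 → 11/46
merge 13/92 + 15/92 → 7/23
merge 41/184 + 43/184 → 21/46
merge 11/46 + 7/23 → 25/46
merge 21/46 + 25/46 → 1
L = 13/184 + 13/92 + 11/46 + 7/23 + 21/46 + 25/46 + 1 = 507/184 ≈ 2.755 bits/symbol.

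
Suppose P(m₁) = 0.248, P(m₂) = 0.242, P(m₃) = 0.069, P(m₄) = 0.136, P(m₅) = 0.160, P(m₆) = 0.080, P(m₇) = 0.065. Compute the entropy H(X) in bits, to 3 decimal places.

2.623 bits

H = −Σ pᵢ log₂ pᵢ.
−0.248·log₂(0.248) = 0.4989
−0.242·log₂(0.242) = 0.4954
−0.069·log₂(0.069) = 0.2662
−0.136·log₂(0.136) = 0.3915
−0.160·log₂(0.160) = 0.4230
−0.080·log₂(0.080) = 0.2915
−0.065·log₂(0.065) = 0.2563
Sum ≈ 2.6227 → 2.623 bits.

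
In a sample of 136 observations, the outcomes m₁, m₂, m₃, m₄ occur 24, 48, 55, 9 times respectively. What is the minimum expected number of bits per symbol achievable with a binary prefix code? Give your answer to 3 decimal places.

1.838 bits/symbol

Probabilities are the counts divided by 136.
Repeatedly combine the two least-probable nodes; the expected code length is the sum of the merged weights.
merge 9/136 + 3/17 → 33/136
merge 33/136 + 6/17 → 81/136
merge 55/136 + 81/136 → 1
L = 33/136 + 81/136 + 1 = 125/68 ≈ 1.838 bits/symbol.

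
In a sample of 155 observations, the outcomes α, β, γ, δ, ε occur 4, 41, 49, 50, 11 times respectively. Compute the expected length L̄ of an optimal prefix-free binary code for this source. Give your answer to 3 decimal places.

2.097 bits/symbol

Probabilities are the counts divided by 155.
Repeatedly combine the two least-probable nodes; the expected code length is the sum of the merged weights.
merge 4/155 + 11/155 → 3/31
merge 3/31 + 41/155 → 56/155
merge 49/155 + 10/31 → 99/155
merge 56/155 + 99/155 → 1
L = 3/31 + 56/155 + 99/155 + 1 = 65/31 ≈ 2.097 bits/symbol.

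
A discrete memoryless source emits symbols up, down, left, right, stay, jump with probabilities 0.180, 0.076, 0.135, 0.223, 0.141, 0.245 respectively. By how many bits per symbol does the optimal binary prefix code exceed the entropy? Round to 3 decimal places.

Entropy H = −Σ p log₂ p ≈ 2.4963 bits.
Huffman merges: 19/250+27/200→211/1000; 141/1000+9/50→321/1000; 211/1000+223/1000→217/500; 49/200+321/1000→283/500; 217/500+283/500→1. L = 633/250 ≈ 2.5320.
L − H = 2.5320 − 2.4963 = 0.036 bits.

0.036 bits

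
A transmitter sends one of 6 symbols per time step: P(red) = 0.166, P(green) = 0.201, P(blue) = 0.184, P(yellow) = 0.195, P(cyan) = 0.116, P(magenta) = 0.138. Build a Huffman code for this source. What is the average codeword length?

Repeatedly combine the two least-probable nodes; the expected code length is the sum of the merged weights.
merge 29/250 + 69/500 → 127/500
merge 83/500 + 23/125 → 7/20
merge 39/200 + 201/1000 → 99/250
merge 127/500 + 7/20 → 151/250
merge 99/250 + 151/250 → 1
L = 127/500 + 7/20 + 99/250 + 151/250 + 1 = 651/250 = 2.604 bits/symbol.

2.604 bits/symbol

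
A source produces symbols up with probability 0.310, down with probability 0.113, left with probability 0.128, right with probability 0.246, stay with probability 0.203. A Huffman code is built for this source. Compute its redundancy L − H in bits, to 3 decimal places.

0.017 bits

Entropy H = −Σ p log₂ p ≈ 2.2236 bits.
Huffman merges: 113/1000+16/125→241/1000; 203/1000+241/1000→111/250; 123/500+31/100→139/250; 111/250+139/250→1. L = 2241/1000 ≈ 2.2410.
L − H = 2.2410 − 2.2236 = 0.017 bits.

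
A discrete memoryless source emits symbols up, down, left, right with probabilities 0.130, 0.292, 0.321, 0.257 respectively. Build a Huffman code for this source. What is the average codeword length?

2 bits/symbol

Repeatedly combine the two least-probable nodes; the expected code length is the sum of the merged weights.
merge 13/100 + 257/1000 → 387/1000
merge 73/250 + 321/1000 → 613/1000
merge 387/1000 + 613/1000 → 1
L = 387/1000 + 613/1000 + 1 = 2 bits/symbol.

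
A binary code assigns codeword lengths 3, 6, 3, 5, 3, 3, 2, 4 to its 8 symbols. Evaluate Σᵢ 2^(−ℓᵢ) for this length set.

With common denominator 2^6 = 64: Σ 2^(−ℓᵢ) = 8/64 + 1/64 + 8/64 + 2/64 + 8/64 + 8/64 + 16/64 + 4/64 = 55/64 = 0.859375.

0.859375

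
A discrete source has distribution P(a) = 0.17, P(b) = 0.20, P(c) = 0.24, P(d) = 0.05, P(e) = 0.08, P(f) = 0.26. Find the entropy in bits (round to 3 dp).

H = −Σ pᵢ log₂ pᵢ.
−0.17·log₂(0.17) = 0.4346
−0.20·log₂(0.20) = 0.4644
−0.24·log₂(0.24) = 0.4941
−0.05·log₂(0.05) = 0.2161
−0.08·log₂(0.08) = 0.2915
−0.26·log₂(0.26) = 0.5053
Sum ≈ 2.4060 → 2.406 bits.

2.406 bits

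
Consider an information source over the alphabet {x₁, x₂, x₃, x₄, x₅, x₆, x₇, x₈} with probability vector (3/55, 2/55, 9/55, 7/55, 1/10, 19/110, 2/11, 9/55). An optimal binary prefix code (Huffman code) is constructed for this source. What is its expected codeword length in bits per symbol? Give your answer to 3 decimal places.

2.909 bits/symbol

Repeatedly combine the two least-probable nodes; the expected code length is the sum of the merged weights.
merge 2/55 + 3/55 → 1/11
merge 1/11 + 1/10 → 21/110
merge 7/55 + 9/55 → 16/55
merge 9/55 + 19/110 → 37/110
merge 2/11 + 21/110 → 41/110
merge 16/55 + 37/110 → 69/110
merge 41/110 + 69/110 → 1
L = 1/11 + 21/110 + 16/55 + 37/110 + 41/110 + 69/110 + 1 = 32/11 ≈ 2.909 bits/symbol.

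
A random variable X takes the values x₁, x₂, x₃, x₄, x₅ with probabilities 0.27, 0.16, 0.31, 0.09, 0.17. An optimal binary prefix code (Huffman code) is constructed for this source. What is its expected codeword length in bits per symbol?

Repeatedly combine the two least-probable nodes; the expected code length is the sum of the merged weights.
merge 9/100 + 4/25 → 1/4
merge 17/100 + 1/4 → 21/50
merge 27/100 + 31/100 → 29/50
merge 21/50 + 29/50 → 1
L = 1/4 + 21/50 + 29/50 + 1 = 9/4 = 2.25 bits/symbol.

2.25 bits/symbol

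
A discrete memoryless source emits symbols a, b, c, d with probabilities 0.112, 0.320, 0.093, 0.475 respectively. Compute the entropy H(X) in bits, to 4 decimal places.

H = −Σ pᵢ log₂ pᵢ.
−0.112·log₂(0.112) = 0.3537
−0.320·log₂(0.320) = 0.5260
−0.093·log₂(0.093) = 0.3187
−0.475·log₂(0.475) = 0.5102
Sum ≈ 1.7086 → 1.7086 bits.

1.7086 bits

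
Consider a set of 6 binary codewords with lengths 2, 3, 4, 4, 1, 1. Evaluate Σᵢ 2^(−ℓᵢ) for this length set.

With common denominator 2^4 = 16: Σ 2^(−ℓᵢ) = 4/16 + 2/16 + 1/16 + 1/16 + 8/16 + 8/16 = 24/16 = 1.5.

1.5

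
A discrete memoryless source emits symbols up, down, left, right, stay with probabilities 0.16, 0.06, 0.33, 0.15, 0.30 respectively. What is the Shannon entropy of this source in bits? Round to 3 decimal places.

2.126 bits

H = −Σ pᵢ log₂ pᵢ.
−0.16·log₂(0.16) = 0.4230
−0.06·log₂(0.06) = 0.2435
−0.33·log₂(0.33) = 0.5278
−0.15·log₂(0.15) = 0.4105
−0.30·log₂(0.30) = 0.5211
Sum ≈ 2.1260 → 2.126 bits.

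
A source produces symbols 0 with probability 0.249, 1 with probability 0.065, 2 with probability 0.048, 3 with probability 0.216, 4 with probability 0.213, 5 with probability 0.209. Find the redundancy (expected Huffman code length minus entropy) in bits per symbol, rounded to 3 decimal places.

Entropy H = −Σ p log₂ p ≈ 2.3908 bits.
Huffman merges: 6/125+13/200→113/1000; 113/1000+209/1000→161/500; 213/1000+27/125→429/1000; 249/1000+161/500→571/1000; 429/1000+571/1000→1. L = 487/200 ≈ 2.4350.
L − H = 2.4350 − 2.3908 = 0.044 bits.

0.044 bits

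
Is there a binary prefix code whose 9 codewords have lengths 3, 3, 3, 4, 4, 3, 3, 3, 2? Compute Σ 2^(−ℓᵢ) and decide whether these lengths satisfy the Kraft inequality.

With common denominator 2^4 = 16: Σ 2^(−ℓᵢ) = 2/16 + 2/16 + 2/16 + 1/16 + 1/16 + 2/16 + 2/16 + 2/16 + 4/16 = 18/16 = 1.125.
Kraft's inequality requires Σ ≤ 1; here Σ = 1.125 > 1, so no such prefix code exists.

1.125; no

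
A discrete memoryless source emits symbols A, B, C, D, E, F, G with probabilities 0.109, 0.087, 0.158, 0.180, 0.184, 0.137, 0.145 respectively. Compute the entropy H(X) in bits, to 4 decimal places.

2.7671 bits

H = −Σ pᵢ log₂ pᵢ.
−0.109·log₂(0.109) = 0.3485
−0.087·log₂(0.087) = 0.3065
−0.158·log₂(0.158) = 0.4206
−0.180·log₂(0.180) = 0.4453
−0.184·log₂(0.184) = 0.4494
−0.137·log₂(0.137) = 0.3929
−0.145·log₂(0.145) = 0.4040
Sum ≈ 2.7671 → 2.7671 bits.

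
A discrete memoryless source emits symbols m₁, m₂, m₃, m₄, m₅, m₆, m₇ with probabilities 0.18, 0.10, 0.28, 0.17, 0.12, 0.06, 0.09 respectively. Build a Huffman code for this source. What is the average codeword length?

Repeatedly combine the two least-probable nodes; the expected code length is the sum of the merged weights.
merge 3/50 + 9/100 → 3/20
merge 1/10 + 3/25 → 11/50
merge 3/20 + 17/100 → 8/25
merge 9/50 + 11/50 → 2/5
merge 7/25 + 8/25 → 3/5
merge 2/5 + 3/5 → 1
L = 3/20 + 11/50 + 8/25 + 2/5 + 3/5 + 1 = 269/100 = 2.69 bits/symbol.

2.69 bits/symbol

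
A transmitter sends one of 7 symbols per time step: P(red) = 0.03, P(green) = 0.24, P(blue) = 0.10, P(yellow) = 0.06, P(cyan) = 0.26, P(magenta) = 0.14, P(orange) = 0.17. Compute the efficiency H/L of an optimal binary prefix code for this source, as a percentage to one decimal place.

98.8%

Entropy H = −Σ p log₂ p ≈ 2.5586 bits.
Huffman merges: 3/100+3/50→9/100; 9/100+1/10→19/100; 7/50+17/100→31/100; 19/100+6/25→43/100; 13/50+31/100→57/100; 43/100+57/100→1. L = 259/100 ≈ 2.5900.
Efficiency = H/L = 2.5586/2.5900 = 98.8%.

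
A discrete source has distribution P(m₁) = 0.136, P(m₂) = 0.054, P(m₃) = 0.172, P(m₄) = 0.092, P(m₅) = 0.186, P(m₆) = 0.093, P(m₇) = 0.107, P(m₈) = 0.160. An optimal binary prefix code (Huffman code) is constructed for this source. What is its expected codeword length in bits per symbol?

Repeatedly combine the two least-probable nodes; the expected code length is the sum of the merged weights.
merge 27/500 + 23/250 → 73/500
merge 93/1000 + 107/1000 → 1/5
merge 17/125 + 73/500 → 141/500
merge 4/25 + 43/250 → 83/250
merge 93/500 + 1/5 → 193/500
merge 141/500 + 83/250 → 307/500
merge 193/500 + 307/500 → 1
L = 73/500 + 1/5 + 141/500 + 83/250 + 193/500 + 307/500 + 1 = 74/25 = 2.96 bits/symbol.

2.96 bits/symbol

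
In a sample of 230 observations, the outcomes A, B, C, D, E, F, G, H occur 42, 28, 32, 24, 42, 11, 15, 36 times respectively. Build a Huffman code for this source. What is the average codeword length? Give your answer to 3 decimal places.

Probabilities are the counts divided by 230.
Repeatedly combine the two least-probable nodes; the expected code length is the sum of the merged weights.
merge 11/230 + 3/46 → 13/115
merge 12/115 + 13/115 → 5/23
merge 14/115 + 16/115 → 6/23
merge 18/115 + 21/115 → 39/115
merge 21/115 + 5/23 → 2/5
merge 6/23 + 39/115 → 3/5
merge 2/5 + 3/5 → 1
L = 13/115 + 5/23 + 6/23 + 39/115 + 2/5 + 3/5 + 1 = 337/115 ≈ 2.930 bits/symbol.

2.930 bits/symbol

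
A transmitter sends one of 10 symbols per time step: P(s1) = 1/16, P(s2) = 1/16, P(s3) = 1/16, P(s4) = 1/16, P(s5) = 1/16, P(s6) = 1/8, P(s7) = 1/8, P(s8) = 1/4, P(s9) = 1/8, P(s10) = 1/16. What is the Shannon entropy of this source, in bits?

Each probability is a power of 1/2, so log₂(1/p) is an integer.
H = Σ p·log₂(1/p) = 1/16·4 + 1/16·4 + 1/16·4 + 1/16·4 + 1/16·4 + 1/8·3 + 1/8·3 + 1/4·2 + 1/8·3 + 1/16·4 = 3.125 bits.

3.125 bits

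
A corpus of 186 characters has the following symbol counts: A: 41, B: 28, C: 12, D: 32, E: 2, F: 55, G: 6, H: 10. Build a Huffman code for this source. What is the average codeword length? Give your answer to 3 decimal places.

Probabilities are the counts divided by 186.
Repeatedly combine the two least-probable nodes; the expected code length is the sum of the merged weights.
merge 1/93 + 1/31 → 4/93
merge 4/93 + 5/93 → 3/31
merge 2/31 + 3/31 → 5/31
merge 14/93 + 5/31 → 29/93
merge 16/93 + 41/186 → 73/186
merge 55/186 + 29/93 → 113/186
merge 73/186 + 113/186 → 1
L = 4/93 + 3/31 + 5/31 + 29/93 + 73/186 + 113/186 + 1 = 81/31 ≈ 2.613 bits/symbol.

2.613 bits/symbol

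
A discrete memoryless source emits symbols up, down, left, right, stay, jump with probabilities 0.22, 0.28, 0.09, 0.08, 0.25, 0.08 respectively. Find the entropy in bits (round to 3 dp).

H = −Σ pᵢ log₂ pᵢ.
−0.22·log₂(0.22) = 0.4806
−0.28·log₂(0.28) = 0.5142
−0.09·log₂(0.09) = 0.3127
−0.08·log₂(0.08) = 0.2915
−0.25·log₂(0.25) = 0.5000
−0.08·log₂(0.08) = 0.2915
Sum ≈ 2.3905 → 2.390 bits.

2.390 bits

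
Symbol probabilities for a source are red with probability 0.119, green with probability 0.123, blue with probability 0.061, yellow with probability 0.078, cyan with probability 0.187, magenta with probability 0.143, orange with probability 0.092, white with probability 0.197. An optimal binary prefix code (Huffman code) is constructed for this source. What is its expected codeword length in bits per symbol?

Repeatedly combine the two least-probable nodes; the expected code length is the sum of the merged weights.
merge 61/1000 + 39/500 → 139/1000
merge 23/250 + 119/1000 → 211/1000
merge 123/1000 + 139/1000 → 131/500
merge 143/1000 + 187/1000 → 33/100
merge 197/1000 + 211/1000 → 51/125
merge 131/500 + 33/100 → 74/125
merge 51/125 + 74/125 → 1
L = 139/1000 + 211/1000 + 131/500 + 33/100 + 51/125 + 74/125 + 1 = 1471/500 = 2.942 bits/symbol.

2.942 bits/symbol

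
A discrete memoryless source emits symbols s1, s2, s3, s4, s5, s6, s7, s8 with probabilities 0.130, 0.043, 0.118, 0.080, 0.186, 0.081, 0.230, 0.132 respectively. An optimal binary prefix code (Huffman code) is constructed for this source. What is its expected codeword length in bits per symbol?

Repeatedly combine the two least-probable nodes; the expected code length is the sum of the merged weights.
merge 43/1000 + 2/25 → 123/1000
merge 81/1000 + 59/500 → 199/1000
merge 123/1000 + 13/100 → 253/1000
merge 33/250 + 93/500 → 159/500
merge 199/1000 + 23/100 → 429/1000
merge 253/1000 + 159/500 → 571/1000
merge 429/1000 + 571/1000 → 1
L = 123/1000 + 199/1000 + 253/1000 + 159/500 + 429/1000 + 571/1000 + 1 = 2893/1000 = 2.893 bits/symbol.

2.893 bits/symbol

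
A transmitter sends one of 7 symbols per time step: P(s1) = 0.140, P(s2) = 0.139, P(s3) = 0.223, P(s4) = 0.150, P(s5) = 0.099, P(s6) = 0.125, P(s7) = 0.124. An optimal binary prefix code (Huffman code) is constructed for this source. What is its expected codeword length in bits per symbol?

Repeatedly combine the two least-probable nodes; the expected code length is the sum of the merged weights.
merge 99/1000 + 31/250 → 223/1000
merge 1/8 + 139/1000 → 33/125
merge 7/50 + 3/20 → 29/100
merge 223/1000 + 223/1000 → 223/500
merge 33/125 + 29/100 → 277/500
merge 223/500 + 277/500 → 1
L = 223/1000 + 33/125 + 29/100 + 223/500 + 277/500 + 1 = 2777/1000 = 2.777 bits/symbol.

2.777 bits/symbol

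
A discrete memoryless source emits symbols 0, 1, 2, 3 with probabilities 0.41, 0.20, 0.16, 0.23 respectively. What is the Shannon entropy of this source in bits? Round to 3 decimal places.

1.902 bits

H = −Σ pᵢ log₂ pᵢ.
−0.41·log₂(0.41) = 0.5274
−0.20·log₂(0.20) = 0.4644
−0.16·log₂(0.16) = 0.4230
−0.23·log₂(0.23) = 0.4877
Sum ≈ 1.9025 → 1.902 bits.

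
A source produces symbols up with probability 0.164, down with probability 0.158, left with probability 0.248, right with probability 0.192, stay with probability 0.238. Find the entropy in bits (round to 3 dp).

2.297 bits

H = −Σ pᵢ log₂ pᵢ.
−0.164·log₂(0.164) = 0.4278
−0.158·log₂(0.158) = 0.4206
−0.248·log₂(0.248) = 0.4989
−0.192·log₂(0.192) = 0.4571
−0.238·log₂(0.238) = 0.4929
Sum ≈ 2.2972 → 2.297 bits.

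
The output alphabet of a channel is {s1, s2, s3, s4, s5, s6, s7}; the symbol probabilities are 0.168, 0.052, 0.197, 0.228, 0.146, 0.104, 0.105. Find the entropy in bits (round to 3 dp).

H = −Σ pᵢ log₂ pᵢ.
−0.168·log₂(0.168) = 0.4323
−0.052·log₂(0.052) = 0.2218
−0.197·log₂(0.197) = 0.4617
−0.228·log₂(0.228) = 0.4863
−0.146·log₂(0.146) = 0.4053
−0.104·log₂(0.104) = 0.3396
−0.105·log₂(0.105) = 0.3414
Sum ≈ 2.6885 → 2.688 bits.

2.688 bits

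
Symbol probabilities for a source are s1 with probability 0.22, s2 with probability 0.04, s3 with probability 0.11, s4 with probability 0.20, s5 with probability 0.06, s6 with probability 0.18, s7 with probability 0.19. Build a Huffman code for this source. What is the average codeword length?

2.68 bits/symbol

Repeatedly combine the two least-probable nodes; the expected code length is the sum of the merged weights.
merge 1/25 + 3/50 → 1/10
merge 1/10 + 11/100 → 21/100
merge 9/50 + 19/100 → 37/100
merge 1/5 + 21/100 → 41/100
merge 11/50 + 37/100 → 59/100
merge 41/100 + 59/100 → 1
L = 1/10 + 21/100 + 37/100 + 41/100 + 59/100 + 1 = 67/25 = 2.68 bits/symbol.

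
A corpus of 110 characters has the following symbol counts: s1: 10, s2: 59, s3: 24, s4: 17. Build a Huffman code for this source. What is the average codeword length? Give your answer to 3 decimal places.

Probabilities are the counts divided by 110.
Repeatedly combine the two least-probable nodes; the expected code length is the sum of the merged weights.
merge 1/11 + 17/110 → 27/110
merge 12/55 + 27/110 → 51/110
merge 51/110 + 59/110 → 1
L = 27/110 + 51/110 + 1 = 94/55 ≈ 1.709 bits/symbol.

1.709 bits/symbol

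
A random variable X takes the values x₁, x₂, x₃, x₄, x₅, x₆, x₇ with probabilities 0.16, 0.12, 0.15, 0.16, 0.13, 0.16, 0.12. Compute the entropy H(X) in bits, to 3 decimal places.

H = −Σ pᵢ log₂ pᵢ.
−0.16·log₂(0.16) = 0.4230
−0.12·log₂(0.12) = 0.3671
−0.15·log₂(0.15) = 0.4105
−0.16·log₂(0.16) = 0.4230
−0.13·log₂(0.13) = 0.3826
−0.16·log₂(0.16) = 0.4230
−0.12·log₂(0.12) = 0.3671
Sum ≈ 2.7964 → 2.796 bits.

2.796 bits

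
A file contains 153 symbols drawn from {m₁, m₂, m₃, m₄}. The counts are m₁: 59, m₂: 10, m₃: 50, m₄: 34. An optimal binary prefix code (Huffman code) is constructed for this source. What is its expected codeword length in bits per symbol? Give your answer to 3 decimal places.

1.902 bits/symbol

Probabilities are the counts divided by 153.
Repeatedly combine the two least-probable nodes; the expected code length is the sum of the merged weights.
merge 10/153 + 2/9 → 44/153
merge 44/153 + 50/153 → 94/153
merge 59/153 + 94/153 → 1
L = 44/153 + 94/153 + 1 = 97/51 ≈ 1.902 bits/symbol.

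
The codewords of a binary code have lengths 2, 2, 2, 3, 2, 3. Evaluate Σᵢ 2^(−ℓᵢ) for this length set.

1.25

With common denominator 2^3 = 8: Σ 2^(−ℓᵢ) = 2/8 + 2/8 + 2/8 + 1/8 + 2/8 + 1/8 = 10/8 = 1.25.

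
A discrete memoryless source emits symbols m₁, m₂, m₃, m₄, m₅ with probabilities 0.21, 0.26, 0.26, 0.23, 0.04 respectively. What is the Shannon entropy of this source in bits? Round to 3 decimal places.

2.157 bits

H = −Σ pᵢ log₂ pᵢ.
−0.21·log₂(0.21) = 0.4728
−0.26·log₂(0.26) = 0.5053
−0.26·log₂(0.26) = 0.5053
−0.23·log₂(0.23) = 0.4877
−0.04·log₂(0.04) = 0.1858
Sum ≈ 2.1568 → 2.157 bits.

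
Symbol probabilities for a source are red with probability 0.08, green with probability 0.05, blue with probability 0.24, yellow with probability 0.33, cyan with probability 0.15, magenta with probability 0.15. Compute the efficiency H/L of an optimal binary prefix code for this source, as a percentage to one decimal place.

97.5%

Entropy H = −Σ p log₂ p ≈ 2.3507 bits.
Huffman merges: 1/20+2/25→13/100; 13/100+3/20→7/25; 3/20+6/25→39/100; 7/25+33/100→61/100; 39/100+61/100→1. L = 241/100 ≈ 2.4100.
Efficiency = H/L = 2.3507/2.4100 = 97.5%.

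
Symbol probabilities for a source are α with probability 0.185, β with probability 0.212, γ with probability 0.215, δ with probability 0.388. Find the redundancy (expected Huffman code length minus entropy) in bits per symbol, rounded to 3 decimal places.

0.068 bits

Entropy H = −Σ p log₂ p ≈ 1.9315 bits.
Huffman merges: 37/200+53/250→397/1000; 43/200+97/250→603/1000; 397/1000+603/1000→1. L = 2 ≈ 2.0000.
L − H = 2.0000 − 1.9315 = 0.068 bits.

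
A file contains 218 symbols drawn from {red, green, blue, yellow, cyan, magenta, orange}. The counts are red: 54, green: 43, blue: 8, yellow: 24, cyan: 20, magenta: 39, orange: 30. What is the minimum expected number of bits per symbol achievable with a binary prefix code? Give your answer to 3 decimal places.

Probabilities are the counts divided by 218.
Repeatedly combine the two least-probable nodes; the expected code length is the sum of the merged weights.
merge 4/109 + 10/109 → 14/109
merge 12/109 + 14/109 → 26/109
merge 15/109 + 39/218 → 69/218
merge 43/218 + 26/109 → 95/218
merge 27/109 + 69/218 → 123/218
merge 95/218 + 123/218 → 1
L = 14/109 + 26/109 + 69/218 + 95/218 + 123/218 + 1 = 585/218 ≈ 2.683 bits/symbol.

2.683 bits/symbol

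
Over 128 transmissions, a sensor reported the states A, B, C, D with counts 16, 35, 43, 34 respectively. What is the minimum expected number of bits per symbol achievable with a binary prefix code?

Probabilities are the counts divided by 128.
Repeatedly combine the two least-probable nodes; the expected code length is the sum of the merged weights.
merge 1/8 + 17/64 → 25/64
merge 35/128 + 43/128 → 39/64
merge 25/64 + 39/64 → 1
L = 25/64 + 39/64 + 1 = 2 bits/symbol.

2 bits/symbol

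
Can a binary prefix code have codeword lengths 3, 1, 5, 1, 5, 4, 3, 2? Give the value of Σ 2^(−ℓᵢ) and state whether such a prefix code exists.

With common denominator 2^5 = 32: Σ 2^(−ℓᵢ) = 4/32 + 16/32 + 1/32 + 16/32 + 1/32 + 2/32 + 4/32 + 8/32 = 52/32 = 1.625.
Kraft's inequality requires Σ ≤ 1; here Σ = 1.625 > 1, so no such prefix code exists.

1.625; no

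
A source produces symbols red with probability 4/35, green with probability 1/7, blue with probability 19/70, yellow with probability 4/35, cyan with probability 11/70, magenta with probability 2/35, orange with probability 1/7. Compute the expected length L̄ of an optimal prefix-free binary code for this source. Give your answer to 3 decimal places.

Repeatedly combine the two least-probable nodes; the expected code length is the sum of the merged weights.
merge 2/35 + 4/35 → 6/35
merge 4/35 + 1/7 → 9/35
merge 1/7 + 11/70 → 3/10
merge 6/35 + 9/35 → 3/7
merge 19/70 + 3/10 → 4/7
merge 3/7 + 4/7 → 1
L = 6/35 + 9/35 + 3/10 + 3/7 + 4/7 + 1 = 191/70 ≈ 2.729 bits/symbol.

2.729 bits/symbol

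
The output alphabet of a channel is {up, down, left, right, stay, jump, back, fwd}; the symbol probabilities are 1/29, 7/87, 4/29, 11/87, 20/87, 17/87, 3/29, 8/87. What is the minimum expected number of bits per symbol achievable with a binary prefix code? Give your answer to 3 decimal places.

Repeatedly combine the two least-probable nodes; the expected code length is the sum of the merged weights.
merge 1/29 + 7/87 → 10/87
merge 8/87 + 3/29 → 17/87
merge 10/87 + 11/87 → 7/29
merge 4/29 + 17/87 → 1/3
merge 17/87 + 20/87 → 37/87
merge 7/29 + 1/3 → 50/87
merge 37/87 + 50/87 → 1
L = 10/87 + 17/87 + 7/29 + 1/3 + 37/87 + 50/87 + 1 = 251/87 ≈ 2.885 bits/symbol.

2.885 bits/symbol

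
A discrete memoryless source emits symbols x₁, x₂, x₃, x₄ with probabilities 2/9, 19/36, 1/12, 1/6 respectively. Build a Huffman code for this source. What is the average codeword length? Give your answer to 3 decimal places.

1.722 bits/symbol

Repeatedly combine the two least-probable nodes; the expected code length is the sum of the merged weights.
merge 1/12 + 1/6 → 1/4
merge 2/9 + 1/4 → 17/36
merge 17/36 + 19/36 → 1
L = 1/4 + 17/36 + 1 = 31/18 ≈ 1.722 bits/symbol.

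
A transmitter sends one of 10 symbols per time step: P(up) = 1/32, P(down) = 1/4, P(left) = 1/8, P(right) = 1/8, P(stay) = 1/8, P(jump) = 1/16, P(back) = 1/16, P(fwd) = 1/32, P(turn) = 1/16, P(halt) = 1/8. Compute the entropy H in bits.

Each probability is a power of 1/2, so log₂(1/p) is an integer.
H = Σ p·log₂(1/p) = 1/32·5 + 1/4·2 + 1/8·3 + 1/8·3 + 1/8·3 + 1/16·4 + 1/16·4 + 1/32·5 + 1/16·4 + 1/8·3 = 3.0625 bits.

3.0625 bits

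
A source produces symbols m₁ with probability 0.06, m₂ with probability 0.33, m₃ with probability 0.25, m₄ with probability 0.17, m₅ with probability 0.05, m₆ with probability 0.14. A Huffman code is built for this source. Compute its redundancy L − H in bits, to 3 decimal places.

0.041 bits

Entropy H = −Σ p log₂ p ≈ 2.3191 bits.
Huffman merges: 1/20+3/50→11/100; 11/100+7/50→1/4; 17/100+1/4→21/50; 1/4+33/100→29/50; 21/50+29/50→1. L = 59/25 ≈ 2.3600.
L − H = 2.3600 − 2.3191 = 0.041 bits.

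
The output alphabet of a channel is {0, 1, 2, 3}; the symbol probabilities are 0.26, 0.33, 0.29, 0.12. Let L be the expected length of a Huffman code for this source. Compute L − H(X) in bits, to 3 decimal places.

Entropy H = −Σ p log₂ p ≈ 1.9181 bits.
Huffman merges: 3/25+13/50→19/50; 29/100+33/100→31/50; 19/50+31/50→1. L = 2 ≈ 2.0000.
L − H = 2.0000 − 1.9181 = 0.082 bits.

0.082 bits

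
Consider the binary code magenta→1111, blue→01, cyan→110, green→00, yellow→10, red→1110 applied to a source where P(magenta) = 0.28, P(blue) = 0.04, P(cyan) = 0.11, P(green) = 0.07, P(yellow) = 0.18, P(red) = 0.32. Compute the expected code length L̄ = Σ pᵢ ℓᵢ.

L̄ = Σ pᵢ·ℓᵢ = 0.28·4 + 0.04·2 + 0.11·3 + 0.07·2 + 0.18·2 + 0.32·4 = 3.31 bits/symbol.

3.31 bits/symbol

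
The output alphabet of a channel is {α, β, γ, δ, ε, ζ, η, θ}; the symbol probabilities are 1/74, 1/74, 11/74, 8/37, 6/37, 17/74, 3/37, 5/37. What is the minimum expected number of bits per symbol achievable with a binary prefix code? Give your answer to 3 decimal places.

Repeatedly combine the two least-probable nodes; the expected code length is the sum of the merged weights.
merge 1/74 + 1/74 → 1/37
merge 1/37 + 3/37 → 4/37
merge 4/37 + 5/37 → 9/37
merge 11/74 + 6/37 → 23/74
merge 8/37 + 17/74 → 33/74
merge 9/37 + 23/74 → 41/74
merge 33/74 + 41/74 → 1
L = 1/37 + 4/37 + 9/37 + 23/74 + 33/74 + 41/74 + 1 = 199/74 ≈ 2.689 bits/symbol.

2.689 bits/symbol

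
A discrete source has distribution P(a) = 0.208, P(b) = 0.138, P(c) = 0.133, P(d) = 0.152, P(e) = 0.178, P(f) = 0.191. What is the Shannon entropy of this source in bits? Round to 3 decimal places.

2.565 bits

H = −Σ pᵢ log₂ pᵢ.
−0.208·log₂(0.208) = 0.4712
−0.138·log₂(0.138) = 0.3943
−0.133·log₂(0.133) = 0.3871
−0.152·log₂(0.152) = 0.4131
−0.178·log₂(0.178) = 0.4432
−0.191·log₂(0.191) = 0.4562
Sum ≈ 2.5651 → 2.565 bits.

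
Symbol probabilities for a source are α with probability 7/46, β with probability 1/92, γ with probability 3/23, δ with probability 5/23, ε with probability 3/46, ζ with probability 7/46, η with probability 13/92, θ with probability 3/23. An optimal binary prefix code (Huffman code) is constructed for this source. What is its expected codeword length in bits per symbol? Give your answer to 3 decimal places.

2.859 bits/symbol

Repeatedly combine the two least-probable nodes; the expected code length is the sum of the merged weights.
merge 1/92 + 3/46 → 7/92
merge 7/92 + 3/23 → 19/92
merge 3/23 + 13/92 → 25/92
merge 7/46 + 7/46 → 7/23
merge 19/92 + 5/23 → 39/92
merge 25/92 + 7/23 → 53/92
merge 39/92 + 53/92 → 1
L = 7/92 + 19/92 + 25/92 + 7/23 + 39/92 + 53/92 + 1 = 263/92 ≈ 2.859 bits/symbol.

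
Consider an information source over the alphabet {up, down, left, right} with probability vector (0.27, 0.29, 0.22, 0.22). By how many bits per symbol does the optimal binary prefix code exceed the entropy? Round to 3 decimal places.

Entropy H = −Σ p log₂ p ≈ 1.9891 bits.
Huffman merges: 11/50+11/50→11/25; 27/100+29/100→14/25; 11/25+14/25→1. L = 2 ≈ 2.0000.
L − H = 2.0000 − 1.9891 = 0.011 bits.

0.011 bits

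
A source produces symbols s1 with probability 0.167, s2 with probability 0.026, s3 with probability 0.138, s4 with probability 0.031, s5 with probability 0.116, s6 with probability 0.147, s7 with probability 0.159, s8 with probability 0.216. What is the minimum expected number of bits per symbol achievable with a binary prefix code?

2.841 bits/symbol

Repeatedly combine the two least-probable nodes; the expected code length is the sum of the merged weights.
merge 13/500 + 31/1000 → 57/1000
merge 57/1000 + 29/250 → 173/1000
merge 69/500 + 147/1000 → 57/200
merge 159/1000 + 167/1000 → 163/500
merge 173/1000 + 27/125 → 389/1000
merge 57/200 + 163/500 → 611/1000
merge 389/1000 + 611/1000 → 1
L = 57/1000 + 173/1000 + 57/200 + 163/500 + 389/1000 + 611/1000 + 1 = 2841/1000 = 2.841 bits/symbol.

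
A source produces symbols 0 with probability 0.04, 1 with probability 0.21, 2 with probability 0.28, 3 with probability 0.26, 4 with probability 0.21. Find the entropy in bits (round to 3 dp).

H = −Σ pᵢ log₂ pᵢ.
−0.04·log₂(0.04) = 0.1858
−0.21·log₂(0.21) = 0.4728
−0.28·log₂(0.28) = 0.5142
−0.26·log₂(0.26) = 0.5053
−0.21·log₂(0.21) = 0.4728
Sum ≈ 2.1509 → 2.151 bits.

2.151 bits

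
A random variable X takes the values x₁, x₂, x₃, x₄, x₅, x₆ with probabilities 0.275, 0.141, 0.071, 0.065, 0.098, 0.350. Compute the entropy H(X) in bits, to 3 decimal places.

H = −Σ pᵢ log₂ pᵢ.
−0.275·log₂(0.275) = 0.5122
−0.141·log₂(0.141) = 0.3985
−0.071·log₂(0.071) = 0.2709
−0.065·log₂(0.065) = 0.2563
−0.098·log₂(0.098) = 0.3284
−0.350·log₂(0.350) = 0.5301
Sum ≈ 2.2965 → 2.296 bits.

2.296 bits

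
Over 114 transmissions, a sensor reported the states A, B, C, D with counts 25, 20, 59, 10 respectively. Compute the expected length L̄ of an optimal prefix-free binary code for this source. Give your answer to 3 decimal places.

1.746 bits/symbol

Probabilities are the counts divided by 114.
Repeatedly combine the two least-probable nodes; the expected code length is the sum of the merged weights.
merge 5/57 + 10/57 → 5/19
merge 25/114 + 5/19 → 55/114
merge 55/114 + 59/114 → 1
L = 5/19 + 55/114 + 1 = 199/114 ≈ 1.746 bits/symbol.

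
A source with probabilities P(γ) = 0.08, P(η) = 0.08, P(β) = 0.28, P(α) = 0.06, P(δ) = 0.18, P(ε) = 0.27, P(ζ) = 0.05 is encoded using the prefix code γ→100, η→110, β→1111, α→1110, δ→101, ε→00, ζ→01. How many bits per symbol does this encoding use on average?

3.02 bits/symbol

L̄ = Σ pᵢ·ℓᵢ = 0.08·3 + 0.08·3 + 0.28·4 + 0.06·4 + 0.18·3 + 0.27·2 + 0.05·2 = 3.02 bits/symbol.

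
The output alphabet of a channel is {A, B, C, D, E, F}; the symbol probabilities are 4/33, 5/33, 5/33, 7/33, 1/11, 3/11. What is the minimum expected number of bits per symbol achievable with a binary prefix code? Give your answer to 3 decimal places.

2.515 bits/symbol

Repeatedly combine the two least-probable nodes; the expected code length is the sum of the merged weights.
merge 1/11 + 4/33 → 7/33
merge 5/33 + 5/33 → 10/33
merge 7/33 + 7/33 → 14/33
merge 3/11 + 10/33 → 19/33
merge 14/33 + 19/33 → 1
L = 7/33 + 10/33 + 14/33 + 19/33 + 1 = 83/33 ≈ 2.515 bits/symbol.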